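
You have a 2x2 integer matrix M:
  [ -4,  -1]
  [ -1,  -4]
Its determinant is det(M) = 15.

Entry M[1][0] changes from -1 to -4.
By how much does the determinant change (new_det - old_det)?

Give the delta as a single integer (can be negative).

Cofactor C_10 = 1
Entry delta = -4 - -1 = -3
Det delta = entry_delta * cofactor = -3 * 1 = -3

Answer: -3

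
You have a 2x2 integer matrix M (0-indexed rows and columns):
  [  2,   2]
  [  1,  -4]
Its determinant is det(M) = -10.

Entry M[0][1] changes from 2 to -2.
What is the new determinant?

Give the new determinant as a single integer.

det is linear in row 0: changing M[0][1] by delta changes det by delta * cofactor(0,1).
Cofactor C_01 = (-1)^(0+1) * minor(0,1) = -1
Entry delta = -2 - 2 = -4
Det delta = -4 * -1 = 4
New det = -10 + 4 = -6

Answer: -6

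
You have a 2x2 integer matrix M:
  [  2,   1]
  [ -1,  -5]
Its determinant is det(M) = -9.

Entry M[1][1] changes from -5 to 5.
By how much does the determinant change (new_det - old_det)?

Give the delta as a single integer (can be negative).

Answer: 20

Derivation:
Cofactor C_11 = 2
Entry delta = 5 - -5 = 10
Det delta = entry_delta * cofactor = 10 * 2 = 20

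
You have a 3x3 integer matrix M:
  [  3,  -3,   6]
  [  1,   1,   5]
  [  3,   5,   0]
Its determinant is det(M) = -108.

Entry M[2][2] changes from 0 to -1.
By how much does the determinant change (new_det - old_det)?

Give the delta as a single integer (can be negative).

Cofactor C_22 = 6
Entry delta = -1 - 0 = -1
Det delta = entry_delta * cofactor = -1 * 6 = -6

Answer: -6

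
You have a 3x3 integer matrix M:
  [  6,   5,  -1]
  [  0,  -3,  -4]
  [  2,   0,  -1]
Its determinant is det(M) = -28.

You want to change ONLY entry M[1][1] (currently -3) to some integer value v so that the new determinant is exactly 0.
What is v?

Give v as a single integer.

det is linear in entry M[1][1]: det = old_det + (v - -3) * C_11
Cofactor C_11 = -4
Want det = 0: -28 + (v - -3) * -4 = 0
  (v - -3) = 28 / -4 = -7
  v = -3 + (-7) = -10

Answer: -10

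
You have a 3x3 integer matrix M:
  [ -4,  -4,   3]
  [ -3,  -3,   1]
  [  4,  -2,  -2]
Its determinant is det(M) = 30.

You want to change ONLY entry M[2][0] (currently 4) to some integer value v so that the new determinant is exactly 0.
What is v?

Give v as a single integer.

det is linear in entry M[2][0]: det = old_det + (v - 4) * C_20
Cofactor C_20 = 5
Want det = 0: 30 + (v - 4) * 5 = 0
  (v - 4) = -30 / 5 = -6
  v = 4 + (-6) = -2

Answer: -2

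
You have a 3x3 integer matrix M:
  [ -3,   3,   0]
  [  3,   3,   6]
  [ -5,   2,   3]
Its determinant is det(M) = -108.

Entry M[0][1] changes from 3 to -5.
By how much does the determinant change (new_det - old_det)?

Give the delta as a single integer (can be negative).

Cofactor C_01 = -39
Entry delta = -5 - 3 = -8
Det delta = entry_delta * cofactor = -8 * -39 = 312

Answer: 312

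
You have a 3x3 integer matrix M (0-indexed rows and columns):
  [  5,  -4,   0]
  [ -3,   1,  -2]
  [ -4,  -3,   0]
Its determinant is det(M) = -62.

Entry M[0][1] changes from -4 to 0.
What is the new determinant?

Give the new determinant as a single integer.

det is linear in row 0: changing M[0][1] by delta changes det by delta * cofactor(0,1).
Cofactor C_01 = (-1)^(0+1) * minor(0,1) = 8
Entry delta = 0 - -4 = 4
Det delta = 4 * 8 = 32
New det = -62 + 32 = -30

Answer: -30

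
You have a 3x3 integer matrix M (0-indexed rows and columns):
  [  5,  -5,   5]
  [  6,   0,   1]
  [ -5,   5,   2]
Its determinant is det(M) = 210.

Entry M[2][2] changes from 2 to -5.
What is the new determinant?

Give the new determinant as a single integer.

Answer: 0

Derivation:
det is linear in row 2: changing M[2][2] by delta changes det by delta * cofactor(2,2).
Cofactor C_22 = (-1)^(2+2) * minor(2,2) = 30
Entry delta = -5 - 2 = -7
Det delta = -7 * 30 = -210
New det = 210 + -210 = 0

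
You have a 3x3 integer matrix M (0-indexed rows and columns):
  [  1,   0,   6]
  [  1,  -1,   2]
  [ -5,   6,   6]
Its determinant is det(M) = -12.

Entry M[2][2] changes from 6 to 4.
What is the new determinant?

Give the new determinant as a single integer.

Answer: -10

Derivation:
det is linear in row 2: changing M[2][2] by delta changes det by delta * cofactor(2,2).
Cofactor C_22 = (-1)^(2+2) * minor(2,2) = -1
Entry delta = 4 - 6 = -2
Det delta = -2 * -1 = 2
New det = -12 + 2 = -10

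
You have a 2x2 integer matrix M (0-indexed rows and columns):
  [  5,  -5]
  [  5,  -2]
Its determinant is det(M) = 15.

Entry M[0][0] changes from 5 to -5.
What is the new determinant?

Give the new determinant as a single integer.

Answer: 35

Derivation:
det is linear in row 0: changing M[0][0] by delta changes det by delta * cofactor(0,0).
Cofactor C_00 = (-1)^(0+0) * minor(0,0) = -2
Entry delta = -5 - 5 = -10
Det delta = -10 * -2 = 20
New det = 15 + 20 = 35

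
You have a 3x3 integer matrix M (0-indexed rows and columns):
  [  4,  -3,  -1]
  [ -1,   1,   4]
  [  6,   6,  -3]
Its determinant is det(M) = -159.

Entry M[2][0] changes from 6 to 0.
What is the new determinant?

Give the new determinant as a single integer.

det is linear in row 2: changing M[2][0] by delta changes det by delta * cofactor(2,0).
Cofactor C_20 = (-1)^(2+0) * minor(2,0) = -11
Entry delta = 0 - 6 = -6
Det delta = -6 * -11 = 66
New det = -159 + 66 = -93

Answer: -93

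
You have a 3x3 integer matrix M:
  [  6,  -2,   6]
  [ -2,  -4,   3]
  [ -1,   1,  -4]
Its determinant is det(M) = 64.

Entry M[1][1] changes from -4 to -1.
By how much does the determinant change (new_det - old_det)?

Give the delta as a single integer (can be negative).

Cofactor C_11 = -18
Entry delta = -1 - -4 = 3
Det delta = entry_delta * cofactor = 3 * -18 = -54

Answer: -54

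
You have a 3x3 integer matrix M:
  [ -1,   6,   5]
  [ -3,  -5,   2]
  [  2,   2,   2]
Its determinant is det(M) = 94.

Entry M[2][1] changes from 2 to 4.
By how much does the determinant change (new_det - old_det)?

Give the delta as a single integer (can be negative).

Cofactor C_21 = -13
Entry delta = 4 - 2 = 2
Det delta = entry_delta * cofactor = 2 * -13 = -26

Answer: -26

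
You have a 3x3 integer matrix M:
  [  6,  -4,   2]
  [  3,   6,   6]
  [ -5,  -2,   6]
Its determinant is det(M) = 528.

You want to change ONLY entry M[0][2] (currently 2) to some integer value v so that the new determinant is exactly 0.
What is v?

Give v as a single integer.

Answer: -20

Derivation:
det is linear in entry M[0][2]: det = old_det + (v - 2) * C_02
Cofactor C_02 = 24
Want det = 0: 528 + (v - 2) * 24 = 0
  (v - 2) = -528 / 24 = -22
  v = 2 + (-22) = -20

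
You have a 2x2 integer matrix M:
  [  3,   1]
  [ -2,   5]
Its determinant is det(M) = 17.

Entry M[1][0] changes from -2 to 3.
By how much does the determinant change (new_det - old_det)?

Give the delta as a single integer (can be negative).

Answer: -5

Derivation:
Cofactor C_10 = -1
Entry delta = 3 - -2 = 5
Det delta = entry_delta * cofactor = 5 * -1 = -5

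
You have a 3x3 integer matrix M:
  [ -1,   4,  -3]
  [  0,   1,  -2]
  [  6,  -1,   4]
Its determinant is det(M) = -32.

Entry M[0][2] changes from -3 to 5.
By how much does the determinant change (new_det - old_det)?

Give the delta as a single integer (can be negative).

Answer: -48

Derivation:
Cofactor C_02 = -6
Entry delta = 5 - -3 = 8
Det delta = entry_delta * cofactor = 8 * -6 = -48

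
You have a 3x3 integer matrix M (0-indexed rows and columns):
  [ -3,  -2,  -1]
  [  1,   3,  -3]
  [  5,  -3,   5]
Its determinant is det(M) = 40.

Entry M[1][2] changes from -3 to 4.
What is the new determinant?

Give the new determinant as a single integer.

det is linear in row 1: changing M[1][2] by delta changes det by delta * cofactor(1,2).
Cofactor C_12 = (-1)^(1+2) * minor(1,2) = -19
Entry delta = 4 - -3 = 7
Det delta = 7 * -19 = -133
New det = 40 + -133 = -93

Answer: -93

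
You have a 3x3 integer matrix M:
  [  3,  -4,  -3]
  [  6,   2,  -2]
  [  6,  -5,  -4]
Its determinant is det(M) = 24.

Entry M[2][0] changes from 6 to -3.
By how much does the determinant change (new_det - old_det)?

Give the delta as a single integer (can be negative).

Cofactor C_20 = 14
Entry delta = -3 - 6 = -9
Det delta = entry_delta * cofactor = -9 * 14 = -126

Answer: -126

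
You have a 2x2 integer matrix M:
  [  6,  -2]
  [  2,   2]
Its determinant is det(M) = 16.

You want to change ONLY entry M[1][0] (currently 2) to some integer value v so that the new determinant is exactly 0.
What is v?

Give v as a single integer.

det is linear in entry M[1][0]: det = old_det + (v - 2) * C_10
Cofactor C_10 = 2
Want det = 0: 16 + (v - 2) * 2 = 0
  (v - 2) = -16 / 2 = -8
  v = 2 + (-8) = -6

Answer: -6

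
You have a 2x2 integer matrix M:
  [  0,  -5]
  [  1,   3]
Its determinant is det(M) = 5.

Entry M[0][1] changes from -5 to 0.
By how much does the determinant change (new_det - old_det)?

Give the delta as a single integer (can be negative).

Answer: -5

Derivation:
Cofactor C_01 = -1
Entry delta = 0 - -5 = 5
Det delta = entry_delta * cofactor = 5 * -1 = -5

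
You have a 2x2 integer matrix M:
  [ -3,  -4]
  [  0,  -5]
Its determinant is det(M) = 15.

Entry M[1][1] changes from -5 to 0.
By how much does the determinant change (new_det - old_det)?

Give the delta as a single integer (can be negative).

Answer: -15

Derivation:
Cofactor C_11 = -3
Entry delta = 0 - -5 = 5
Det delta = entry_delta * cofactor = 5 * -3 = -15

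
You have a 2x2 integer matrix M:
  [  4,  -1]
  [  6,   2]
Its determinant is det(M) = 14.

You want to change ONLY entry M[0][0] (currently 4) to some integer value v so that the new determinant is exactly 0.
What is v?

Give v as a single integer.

Answer: -3

Derivation:
det is linear in entry M[0][0]: det = old_det + (v - 4) * C_00
Cofactor C_00 = 2
Want det = 0: 14 + (v - 4) * 2 = 0
  (v - 4) = -14 / 2 = -7
  v = 4 + (-7) = -3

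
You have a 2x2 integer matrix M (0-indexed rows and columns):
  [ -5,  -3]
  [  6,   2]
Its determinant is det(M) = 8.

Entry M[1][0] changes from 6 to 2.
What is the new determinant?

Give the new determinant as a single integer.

det is linear in row 1: changing M[1][0] by delta changes det by delta * cofactor(1,0).
Cofactor C_10 = (-1)^(1+0) * minor(1,0) = 3
Entry delta = 2 - 6 = -4
Det delta = -4 * 3 = -12
New det = 8 + -12 = -4

Answer: -4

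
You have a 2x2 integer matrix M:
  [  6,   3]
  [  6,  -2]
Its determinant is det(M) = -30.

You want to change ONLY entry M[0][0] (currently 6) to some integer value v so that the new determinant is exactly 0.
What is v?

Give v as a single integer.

det is linear in entry M[0][0]: det = old_det + (v - 6) * C_00
Cofactor C_00 = -2
Want det = 0: -30 + (v - 6) * -2 = 0
  (v - 6) = 30 / -2 = -15
  v = 6 + (-15) = -9

Answer: -9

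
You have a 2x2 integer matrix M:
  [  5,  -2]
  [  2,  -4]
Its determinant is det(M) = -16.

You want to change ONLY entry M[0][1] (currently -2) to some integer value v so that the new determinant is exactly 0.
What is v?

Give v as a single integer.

det is linear in entry M[0][1]: det = old_det + (v - -2) * C_01
Cofactor C_01 = -2
Want det = 0: -16 + (v - -2) * -2 = 0
  (v - -2) = 16 / -2 = -8
  v = -2 + (-8) = -10

Answer: -10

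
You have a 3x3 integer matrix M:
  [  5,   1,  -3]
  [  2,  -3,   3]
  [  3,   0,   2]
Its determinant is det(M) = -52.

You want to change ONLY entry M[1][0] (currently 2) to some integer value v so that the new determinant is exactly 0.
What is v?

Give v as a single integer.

Answer: -24

Derivation:
det is linear in entry M[1][0]: det = old_det + (v - 2) * C_10
Cofactor C_10 = -2
Want det = 0: -52 + (v - 2) * -2 = 0
  (v - 2) = 52 / -2 = -26
  v = 2 + (-26) = -24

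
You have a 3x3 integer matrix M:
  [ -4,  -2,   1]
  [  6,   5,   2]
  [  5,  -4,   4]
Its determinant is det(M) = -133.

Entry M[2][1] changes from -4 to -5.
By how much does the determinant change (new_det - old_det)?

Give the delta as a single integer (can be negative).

Cofactor C_21 = 14
Entry delta = -5 - -4 = -1
Det delta = entry_delta * cofactor = -1 * 14 = -14

Answer: -14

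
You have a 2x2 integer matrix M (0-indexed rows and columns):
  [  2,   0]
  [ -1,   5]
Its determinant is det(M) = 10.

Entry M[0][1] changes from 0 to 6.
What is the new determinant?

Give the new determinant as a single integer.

det is linear in row 0: changing M[0][1] by delta changes det by delta * cofactor(0,1).
Cofactor C_01 = (-1)^(0+1) * minor(0,1) = 1
Entry delta = 6 - 0 = 6
Det delta = 6 * 1 = 6
New det = 10 + 6 = 16

Answer: 16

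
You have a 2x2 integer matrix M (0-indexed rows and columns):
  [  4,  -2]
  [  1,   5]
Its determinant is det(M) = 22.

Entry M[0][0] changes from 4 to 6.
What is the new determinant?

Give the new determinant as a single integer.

Answer: 32

Derivation:
det is linear in row 0: changing M[0][0] by delta changes det by delta * cofactor(0,0).
Cofactor C_00 = (-1)^(0+0) * minor(0,0) = 5
Entry delta = 6 - 4 = 2
Det delta = 2 * 5 = 10
New det = 22 + 10 = 32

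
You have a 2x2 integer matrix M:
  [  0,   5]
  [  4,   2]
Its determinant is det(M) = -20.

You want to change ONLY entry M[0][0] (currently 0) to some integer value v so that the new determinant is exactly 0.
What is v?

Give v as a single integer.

det is linear in entry M[0][0]: det = old_det + (v - 0) * C_00
Cofactor C_00 = 2
Want det = 0: -20 + (v - 0) * 2 = 0
  (v - 0) = 20 / 2 = 10
  v = 0 + (10) = 10

Answer: 10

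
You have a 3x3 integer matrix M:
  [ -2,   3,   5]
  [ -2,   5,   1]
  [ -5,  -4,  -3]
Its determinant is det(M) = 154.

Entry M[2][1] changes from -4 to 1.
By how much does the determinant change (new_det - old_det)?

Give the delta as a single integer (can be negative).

Cofactor C_21 = -8
Entry delta = 1 - -4 = 5
Det delta = entry_delta * cofactor = 5 * -8 = -40

Answer: -40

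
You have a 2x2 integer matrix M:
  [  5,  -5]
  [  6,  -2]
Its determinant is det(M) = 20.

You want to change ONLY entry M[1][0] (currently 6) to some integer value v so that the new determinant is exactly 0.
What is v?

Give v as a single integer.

Answer: 2

Derivation:
det is linear in entry M[1][0]: det = old_det + (v - 6) * C_10
Cofactor C_10 = 5
Want det = 0: 20 + (v - 6) * 5 = 0
  (v - 6) = -20 / 5 = -4
  v = 6 + (-4) = 2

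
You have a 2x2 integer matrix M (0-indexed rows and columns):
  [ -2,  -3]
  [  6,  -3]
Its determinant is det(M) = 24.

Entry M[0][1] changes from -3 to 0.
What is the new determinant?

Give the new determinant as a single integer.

det is linear in row 0: changing M[0][1] by delta changes det by delta * cofactor(0,1).
Cofactor C_01 = (-1)^(0+1) * minor(0,1) = -6
Entry delta = 0 - -3 = 3
Det delta = 3 * -6 = -18
New det = 24 + -18 = 6

Answer: 6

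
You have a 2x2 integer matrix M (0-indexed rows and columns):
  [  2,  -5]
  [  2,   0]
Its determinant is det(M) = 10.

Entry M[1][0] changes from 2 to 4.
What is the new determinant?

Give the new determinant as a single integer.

det is linear in row 1: changing M[1][0] by delta changes det by delta * cofactor(1,0).
Cofactor C_10 = (-1)^(1+0) * minor(1,0) = 5
Entry delta = 4 - 2 = 2
Det delta = 2 * 5 = 10
New det = 10 + 10 = 20

Answer: 20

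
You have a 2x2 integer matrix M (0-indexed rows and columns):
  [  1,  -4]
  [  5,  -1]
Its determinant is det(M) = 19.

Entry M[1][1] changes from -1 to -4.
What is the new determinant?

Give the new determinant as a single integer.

det is linear in row 1: changing M[1][1] by delta changes det by delta * cofactor(1,1).
Cofactor C_11 = (-1)^(1+1) * minor(1,1) = 1
Entry delta = -4 - -1 = -3
Det delta = -3 * 1 = -3
New det = 19 + -3 = 16

Answer: 16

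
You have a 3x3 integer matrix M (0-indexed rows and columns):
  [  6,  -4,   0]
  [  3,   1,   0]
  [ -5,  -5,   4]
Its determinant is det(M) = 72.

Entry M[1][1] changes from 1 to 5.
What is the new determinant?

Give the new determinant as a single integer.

det is linear in row 1: changing M[1][1] by delta changes det by delta * cofactor(1,1).
Cofactor C_11 = (-1)^(1+1) * minor(1,1) = 24
Entry delta = 5 - 1 = 4
Det delta = 4 * 24 = 96
New det = 72 + 96 = 168

Answer: 168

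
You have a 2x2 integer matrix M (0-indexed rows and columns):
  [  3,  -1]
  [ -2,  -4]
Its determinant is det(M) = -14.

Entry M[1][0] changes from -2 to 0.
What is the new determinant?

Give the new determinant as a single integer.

Answer: -12

Derivation:
det is linear in row 1: changing M[1][0] by delta changes det by delta * cofactor(1,0).
Cofactor C_10 = (-1)^(1+0) * minor(1,0) = 1
Entry delta = 0 - -2 = 2
Det delta = 2 * 1 = 2
New det = -14 + 2 = -12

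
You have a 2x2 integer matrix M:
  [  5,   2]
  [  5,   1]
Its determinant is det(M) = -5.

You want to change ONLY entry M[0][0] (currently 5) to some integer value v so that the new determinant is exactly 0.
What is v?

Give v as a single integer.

Answer: 10

Derivation:
det is linear in entry M[0][0]: det = old_det + (v - 5) * C_00
Cofactor C_00 = 1
Want det = 0: -5 + (v - 5) * 1 = 0
  (v - 5) = 5 / 1 = 5
  v = 5 + (5) = 10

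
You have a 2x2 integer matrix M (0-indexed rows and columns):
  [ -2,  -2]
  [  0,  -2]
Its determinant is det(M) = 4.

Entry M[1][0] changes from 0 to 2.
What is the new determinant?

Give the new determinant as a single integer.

det is linear in row 1: changing M[1][0] by delta changes det by delta * cofactor(1,0).
Cofactor C_10 = (-1)^(1+0) * minor(1,0) = 2
Entry delta = 2 - 0 = 2
Det delta = 2 * 2 = 4
New det = 4 + 4 = 8

Answer: 8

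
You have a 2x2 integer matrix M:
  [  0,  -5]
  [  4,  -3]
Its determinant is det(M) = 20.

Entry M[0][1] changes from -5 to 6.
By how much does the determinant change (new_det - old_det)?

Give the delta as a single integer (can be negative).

Answer: -44

Derivation:
Cofactor C_01 = -4
Entry delta = 6 - -5 = 11
Det delta = entry_delta * cofactor = 11 * -4 = -44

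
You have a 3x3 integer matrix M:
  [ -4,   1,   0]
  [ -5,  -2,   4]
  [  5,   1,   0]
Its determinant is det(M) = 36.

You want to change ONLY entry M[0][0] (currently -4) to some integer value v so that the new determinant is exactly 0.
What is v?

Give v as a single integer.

Answer: 5

Derivation:
det is linear in entry M[0][0]: det = old_det + (v - -4) * C_00
Cofactor C_00 = -4
Want det = 0: 36 + (v - -4) * -4 = 0
  (v - -4) = -36 / -4 = 9
  v = -4 + (9) = 5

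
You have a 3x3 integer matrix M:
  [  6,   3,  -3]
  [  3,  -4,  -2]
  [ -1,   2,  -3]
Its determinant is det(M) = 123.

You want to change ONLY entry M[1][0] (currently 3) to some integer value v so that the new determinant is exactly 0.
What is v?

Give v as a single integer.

det is linear in entry M[1][0]: det = old_det + (v - 3) * C_10
Cofactor C_10 = 3
Want det = 0: 123 + (v - 3) * 3 = 0
  (v - 3) = -123 / 3 = -41
  v = 3 + (-41) = -38

Answer: -38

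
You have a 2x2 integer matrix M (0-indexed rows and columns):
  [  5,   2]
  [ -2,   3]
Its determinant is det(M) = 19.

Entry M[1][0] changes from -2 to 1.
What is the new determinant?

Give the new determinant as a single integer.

det is linear in row 1: changing M[1][0] by delta changes det by delta * cofactor(1,0).
Cofactor C_10 = (-1)^(1+0) * minor(1,0) = -2
Entry delta = 1 - -2 = 3
Det delta = 3 * -2 = -6
New det = 19 + -6 = 13

Answer: 13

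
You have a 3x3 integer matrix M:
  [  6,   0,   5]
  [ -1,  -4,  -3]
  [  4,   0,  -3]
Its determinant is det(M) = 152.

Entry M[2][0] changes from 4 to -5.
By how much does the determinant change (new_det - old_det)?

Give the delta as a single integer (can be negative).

Cofactor C_20 = 20
Entry delta = -5 - 4 = -9
Det delta = entry_delta * cofactor = -9 * 20 = -180

Answer: -180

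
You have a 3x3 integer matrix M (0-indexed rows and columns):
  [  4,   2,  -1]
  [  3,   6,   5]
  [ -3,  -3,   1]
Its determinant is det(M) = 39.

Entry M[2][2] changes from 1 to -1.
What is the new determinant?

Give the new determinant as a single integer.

Answer: 3

Derivation:
det is linear in row 2: changing M[2][2] by delta changes det by delta * cofactor(2,2).
Cofactor C_22 = (-1)^(2+2) * minor(2,2) = 18
Entry delta = -1 - 1 = -2
Det delta = -2 * 18 = -36
New det = 39 + -36 = 3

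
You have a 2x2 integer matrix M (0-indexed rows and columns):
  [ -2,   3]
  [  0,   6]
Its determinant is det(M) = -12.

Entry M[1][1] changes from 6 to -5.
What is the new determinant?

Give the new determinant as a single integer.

Answer: 10

Derivation:
det is linear in row 1: changing M[1][1] by delta changes det by delta * cofactor(1,1).
Cofactor C_11 = (-1)^(1+1) * minor(1,1) = -2
Entry delta = -5 - 6 = -11
Det delta = -11 * -2 = 22
New det = -12 + 22 = 10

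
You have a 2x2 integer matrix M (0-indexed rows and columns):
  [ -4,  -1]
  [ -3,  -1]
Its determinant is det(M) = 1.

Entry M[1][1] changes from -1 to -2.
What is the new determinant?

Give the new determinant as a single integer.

det is linear in row 1: changing M[1][1] by delta changes det by delta * cofactor(1,1).
Cofactor C_11 = (-1)^(1+1) * minor(1,1) = -4
Entry delta = -2 - -1 = -1
Det delta = -1 * -4 = 4
New det = 1 + 4 = 5

Answer: 5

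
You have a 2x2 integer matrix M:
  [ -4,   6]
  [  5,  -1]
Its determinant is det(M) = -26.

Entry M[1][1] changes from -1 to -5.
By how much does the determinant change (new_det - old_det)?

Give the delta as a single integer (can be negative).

Cofactor C_11 = -4
Entry delta = -5 - -1 = -4
Det delta = entry_delta * cofactor = -4 * -4 = 16

Answer: 16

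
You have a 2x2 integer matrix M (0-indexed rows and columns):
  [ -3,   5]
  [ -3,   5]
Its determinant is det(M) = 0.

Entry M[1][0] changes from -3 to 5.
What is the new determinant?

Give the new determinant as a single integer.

det is linear in row 1: changing M[1][0] by delta changes det by delta * cofactor(1,0).
Cofactor C_10 = (-1)^(1+0) * minor(1,0) = -5
Entry delta = 5 - -3 = 8
Det delta = 8 * -5 = -40
New det = 0 + -40 = -40

Answer: -40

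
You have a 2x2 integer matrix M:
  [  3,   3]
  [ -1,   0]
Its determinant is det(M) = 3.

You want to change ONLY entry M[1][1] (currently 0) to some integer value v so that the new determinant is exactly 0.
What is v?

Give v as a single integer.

Answer: -1

Derivation:
det is linear in entry M[1][1]: det = old_det + (v - 0) * C_11
Cofactor C_11 = 3
Want det = 0: 3 + (v - 0) * 3 = 0
  (v - 0) = -3 / 3 = -1
  v = 0 + (-1) = -1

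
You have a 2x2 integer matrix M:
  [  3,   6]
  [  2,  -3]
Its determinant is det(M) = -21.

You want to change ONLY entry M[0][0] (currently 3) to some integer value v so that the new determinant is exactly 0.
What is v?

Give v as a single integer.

Answer: -4

Derivation:
det is linear in entry M[0][0]: det = old_det + (v - 3) * C_00
Cofactor C_00 = -3
Want det = 0: -21 + (v - 3) * -3 = 0
  (v - 3) = 21 / -3 = -7
  v = 3 + (-7) = -4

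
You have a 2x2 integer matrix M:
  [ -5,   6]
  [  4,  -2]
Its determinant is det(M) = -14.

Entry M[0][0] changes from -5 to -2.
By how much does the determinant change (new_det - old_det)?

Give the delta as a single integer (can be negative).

Cofactor C_00 = -2
Entry delta = -2 - -5 = 3
Det delta = entry_delta * cofactor = 3 * -2 = -6

Answer: -6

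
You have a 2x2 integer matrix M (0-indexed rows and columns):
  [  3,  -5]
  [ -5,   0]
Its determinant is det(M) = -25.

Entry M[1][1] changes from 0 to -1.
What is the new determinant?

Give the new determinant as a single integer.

det is linear in row 1: changing M[1][1] by delta changes det by delta * cofactor(1,1).
Cofactor C_11 = (-1)^(1+1) * minor(1,1) = 3
Entry delta = -1 - 0 = -1
Det delta = -1 * 3 = -3
New det = -25 + -3 = -28

Answer: -28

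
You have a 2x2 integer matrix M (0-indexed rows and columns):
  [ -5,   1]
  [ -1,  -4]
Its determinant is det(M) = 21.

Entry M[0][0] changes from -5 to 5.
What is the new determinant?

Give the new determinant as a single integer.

det is linear in row 0: changing M[0][0] by delta changes det by delta * cofactor(0,0).
Cofactor C_00 = (-1)^(0+0) * minor(0,0) = -4
Entry delta = 5 - -5 = 10
Det delta = 10 * -4 = -40
New det = 21 + -40 = -19

Answer: -19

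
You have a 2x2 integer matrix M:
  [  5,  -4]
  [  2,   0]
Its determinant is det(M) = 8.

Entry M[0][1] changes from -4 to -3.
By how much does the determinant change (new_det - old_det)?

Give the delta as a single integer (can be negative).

Cofactor C_01 = -2
Entry delta = -3 - -4 = 1
Det delta = entry_delta * cofactor = 1 * -2 = -2

Answer: -2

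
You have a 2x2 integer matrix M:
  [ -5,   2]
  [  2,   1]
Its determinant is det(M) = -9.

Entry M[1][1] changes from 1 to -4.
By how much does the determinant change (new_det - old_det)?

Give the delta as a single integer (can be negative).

Answer: 25

Derivation:
Cofactor C_11 = -5
Entry delta = -4 - 1 = -5
Det delta = entry_delta * cofactor = -5 * -5 = 25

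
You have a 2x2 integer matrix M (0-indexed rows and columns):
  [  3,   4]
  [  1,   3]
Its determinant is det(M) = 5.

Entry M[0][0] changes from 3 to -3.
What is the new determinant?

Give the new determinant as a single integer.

Answer: -13

Derivation:
det is linear in row 0: changing M[0][0] by delta changes det by delta * cofactor(0,0).
Cofactor C_00 = (-1)^(0+0) * minor(0,0) = 3
Entry delta = -3 - 3 = -6
Det delta = -6 * 3 = -18
New det = 5 + -18 = -13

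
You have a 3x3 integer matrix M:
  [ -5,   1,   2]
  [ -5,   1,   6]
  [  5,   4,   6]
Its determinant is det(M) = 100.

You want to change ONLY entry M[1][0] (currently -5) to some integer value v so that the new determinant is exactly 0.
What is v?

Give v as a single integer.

Answer: -55

Derivation:
det is linear in entry M[1][0]: det = old_det + (v - -5) * C_10
Cofactor C_10 = 2
Want det = 0: 100 + (v - -5) * 2 = 0
  (v - -5) = -100 / 2 = -50
  v = -5 + (-50) = -55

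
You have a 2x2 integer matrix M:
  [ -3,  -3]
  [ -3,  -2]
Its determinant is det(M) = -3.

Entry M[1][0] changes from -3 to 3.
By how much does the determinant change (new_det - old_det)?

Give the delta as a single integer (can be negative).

Answer: 18

Derivation:
Cofactor C_10 = 3
Entry delta = 3 - -3 = 6
Det delta = entry_delta * cofactor = 6 * 3 = 18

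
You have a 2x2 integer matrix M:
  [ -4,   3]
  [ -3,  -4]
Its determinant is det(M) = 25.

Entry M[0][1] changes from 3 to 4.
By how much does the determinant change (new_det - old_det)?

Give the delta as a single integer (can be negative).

Answer: 3

Derivation:
Cofactor C_01 = 3
Entry delta = 4 - 3 = 1
Det delta = entry_delta * cofactor = 1 * 3 = 3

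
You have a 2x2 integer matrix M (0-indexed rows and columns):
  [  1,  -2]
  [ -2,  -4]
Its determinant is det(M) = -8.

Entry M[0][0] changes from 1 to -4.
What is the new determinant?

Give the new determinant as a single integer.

det is linear in row 0: changing M[0][0] by delta changes det by delta * cofactor(0,0).
Cofactor C_00 = (-1)^(0+0) * minor(0,0) = -4
Entry delta = -4 - 1 = -5
Det delta = -5 * -4 = 20
New det = -8 + 20 = 12

Answer: 12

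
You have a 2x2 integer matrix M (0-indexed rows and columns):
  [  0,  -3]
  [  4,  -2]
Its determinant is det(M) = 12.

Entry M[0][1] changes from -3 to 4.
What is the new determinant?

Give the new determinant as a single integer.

det is linear in row 0: changing M[0][1] by delta changes det by delta * cofactor(0,1).
Cofactor C_01 = (-1)^(0+1) * minor(0,1) = -4
Entry delta = 4 - -3 = 7
Det delta = 7 * -4 = -28
New det = 12 + -28 = -16

Answer: -16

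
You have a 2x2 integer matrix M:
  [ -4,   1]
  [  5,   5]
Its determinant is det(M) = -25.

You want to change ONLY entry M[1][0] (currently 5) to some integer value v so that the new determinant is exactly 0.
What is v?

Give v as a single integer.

det is linear in entry M[1][0]: det = old_det + (v - 5) * C_10
Cofactor C_10 = -1
Want det = 0: -25 + (v - 5) * -1 = 0
  (v - 5) = 25 / -1 = -25
  v = 5 + (-25) = -20

Answer: -20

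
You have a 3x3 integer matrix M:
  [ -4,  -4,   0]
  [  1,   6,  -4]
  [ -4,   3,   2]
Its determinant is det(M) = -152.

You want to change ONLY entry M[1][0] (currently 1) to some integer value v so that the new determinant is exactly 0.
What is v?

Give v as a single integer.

Answer: 20

Derivation:
det is linear in entry M[1][0]: det = old_det + (v - 1) * C_10
Cofactor C_10 = 8
Want det = 0: -152 + (v - 1) * 8 = 0
  (v - 1) = 152 / 8 = 19
  v = 1 + (19) = 20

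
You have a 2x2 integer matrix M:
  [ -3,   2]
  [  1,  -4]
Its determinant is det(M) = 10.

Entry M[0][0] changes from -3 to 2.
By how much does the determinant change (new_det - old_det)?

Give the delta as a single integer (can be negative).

Cofactor C_00 = -4
Entry delta = 2 - -3 = 5
Det delta = entry_delta * cofactor = 5 * -4 = -20

Answer: -20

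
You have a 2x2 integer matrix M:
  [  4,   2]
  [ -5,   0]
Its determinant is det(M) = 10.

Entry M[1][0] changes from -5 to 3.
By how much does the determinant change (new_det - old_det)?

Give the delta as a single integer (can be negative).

Cofactor C_10 = -2
Entry delta = 3 - -5 = 8
Det delta = entry_delta * cofactor = 8 * -2 = -16

Answer: -16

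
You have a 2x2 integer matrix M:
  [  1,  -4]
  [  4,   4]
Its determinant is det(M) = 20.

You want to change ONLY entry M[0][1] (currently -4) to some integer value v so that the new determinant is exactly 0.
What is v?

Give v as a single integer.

Answer: 1

Derivation:
det is linear in entry M[0][1]: det = old_det + (v - -4) * C_01
Cofactor C_01 = -4
Want det = 0: 20 + (v - -4) * -4 = 0
  (v - -4) = -20 / -4 = 5
  v = -4 + (5) = 1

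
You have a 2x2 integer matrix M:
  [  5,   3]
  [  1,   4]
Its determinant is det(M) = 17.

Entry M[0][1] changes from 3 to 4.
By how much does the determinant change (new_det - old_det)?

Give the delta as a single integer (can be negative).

Answer: -1

Derivation:
Cofactor C_01 = -1
Entry delta = 4 - 3 = 1
Det delta = entry_delta * cofactor = 1 * -1 = -1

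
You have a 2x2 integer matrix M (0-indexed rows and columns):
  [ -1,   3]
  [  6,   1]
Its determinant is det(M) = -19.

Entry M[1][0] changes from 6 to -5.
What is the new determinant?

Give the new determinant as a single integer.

det is linear in row 1: changing M[1][0] by delta changes det by delta * cofactor(1,0).
Cofactor C_10 = (-1)^(1+0) * minor(1,0) = -3
Entry delta = -5 - 6 = -11
Det delta = -11 * -3 = 33
New det = -19 + 33 = 14

Answer: 14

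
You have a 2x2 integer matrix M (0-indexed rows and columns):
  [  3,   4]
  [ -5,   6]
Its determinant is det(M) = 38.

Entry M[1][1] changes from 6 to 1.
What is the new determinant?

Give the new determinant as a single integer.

Answer: 23

Derivation:
det is linear in row 1: changing M[1][1] by delta changes det by delta * cofactor(1,1).
Cofactor C_11 = (-1)^(1+1) * minor(1,1) = 3
Entry delta = 1 - 6 = -5
Det delta = -5 * 3 = -15
New det = 38 + -15 = 23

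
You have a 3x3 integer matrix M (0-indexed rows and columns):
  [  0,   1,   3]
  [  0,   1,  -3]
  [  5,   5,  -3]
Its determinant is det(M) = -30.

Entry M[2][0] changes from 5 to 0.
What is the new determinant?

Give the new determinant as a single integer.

det is linear in row 2: changing M[2][0] by delta changes det by delta * cofactor(2,0).
Cofactor C_20 = (-1)^(2+0) * minor(2,0) = -6
Entry delta = 0 - 5 = -5
Det delta = -5 * -6 = 30
New det = -30 + 30 = 0

Answer: 0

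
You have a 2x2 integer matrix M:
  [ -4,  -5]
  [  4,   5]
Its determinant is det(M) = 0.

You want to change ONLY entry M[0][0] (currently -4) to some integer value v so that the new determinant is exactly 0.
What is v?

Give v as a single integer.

det is linear in entry M[0][0]: det = old_det + (v - -4) * C_00
Cofactor C_00 = 5
Want det = 0: 0 + (v - -4) * 5 = 0
  (v - -4) = 0 / 5 = 0
  v = -4 + (0) = -4

Answer: -4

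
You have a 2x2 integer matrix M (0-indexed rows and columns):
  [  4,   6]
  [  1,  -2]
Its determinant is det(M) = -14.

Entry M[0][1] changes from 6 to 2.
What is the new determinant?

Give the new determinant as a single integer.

Answer: -10

Derivation:
det is linear in row 0: changing M[0][1] by delta changes det by delta * cofactor(0,1).
Cofactor C_01 = (-1)^(0+1) * minor(0,1) = -1
Entry delta = 2 - 6 = -4
Det delta = -4 * -1 = 4
New det = -14 + 4 = -10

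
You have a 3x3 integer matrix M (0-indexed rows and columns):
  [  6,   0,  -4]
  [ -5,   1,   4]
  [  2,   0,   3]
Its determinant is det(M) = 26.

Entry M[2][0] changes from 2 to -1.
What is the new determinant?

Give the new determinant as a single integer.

det is linear in row 2: changing M[2][0] by delta changes det by delta * cofactor(2,0).
Cofactor C_20 = (-1)^(2+0) * minor(2,0) = 4
Entry delta = -1 - 2 = -3
Det delta = -3 * 4 = -12
New det = 26 + -12 = 14

Answer: 14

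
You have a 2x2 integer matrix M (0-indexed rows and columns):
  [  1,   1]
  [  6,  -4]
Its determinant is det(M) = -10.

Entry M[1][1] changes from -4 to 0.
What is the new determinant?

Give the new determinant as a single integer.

det is linear in row 1: changing M[1][1] by delta changes det by delta * cofactor(1,1).
Cofactor C_11 = (-1)^(1+1) * minor(1,1) = 1
Entry delta = 0 - -4 = 4
Det delta = 4 * 1 = 4
New det = -10 + 4 = -6

Answer: -6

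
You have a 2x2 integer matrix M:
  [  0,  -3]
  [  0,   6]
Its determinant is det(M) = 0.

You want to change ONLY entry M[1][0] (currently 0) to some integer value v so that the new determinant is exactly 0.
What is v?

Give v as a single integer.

det is linear in entry M[1][0]: det = old_det + (v - 0) * C_10
Cofactor C_10 = 3
Want det = 0: 0 + (v - 0) * 3 = 0
  (v - 0) = 0 / 3 = 0
  v = 0 + (0) = 0

Answer: 0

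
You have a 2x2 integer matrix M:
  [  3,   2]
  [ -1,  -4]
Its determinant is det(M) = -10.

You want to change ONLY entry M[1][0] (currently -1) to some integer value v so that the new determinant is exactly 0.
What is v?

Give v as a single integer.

det is linear in entry M[1][0]: det = old_det + (v - -1) * C_10
Cofactor C_10 = -2
Want det = 0: -10 + (v - -1) * -2 = 0
  (v - -1) = 10 / -2 = -5
  v = -1 + (-5) = -6

Answer: -6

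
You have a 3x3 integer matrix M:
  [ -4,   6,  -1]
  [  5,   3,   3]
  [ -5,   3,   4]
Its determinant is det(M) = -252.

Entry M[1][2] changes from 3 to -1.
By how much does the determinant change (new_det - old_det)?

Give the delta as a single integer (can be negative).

Cofactor C_12 = -18
Entry delta = -1 - 3 = -4
Det delta = entry_delta * cofactor = -4 * -18 = 72

Answer: 72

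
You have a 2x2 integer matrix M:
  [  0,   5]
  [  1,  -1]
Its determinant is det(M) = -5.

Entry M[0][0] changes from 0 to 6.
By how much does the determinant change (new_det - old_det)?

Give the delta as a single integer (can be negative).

Cofactor C_00 = -1
Entry delta = 6 - 0 = 6
Det delta = entry_delta * cofactor = 6 * -1 = -6

Answer: -6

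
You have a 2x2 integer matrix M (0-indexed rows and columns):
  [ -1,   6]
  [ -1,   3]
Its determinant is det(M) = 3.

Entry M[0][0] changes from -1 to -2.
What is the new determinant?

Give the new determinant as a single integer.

Answer: 0

Derivation:
det is linear in row 0: changing M[0][0] by delta changes det by delta * cofactor(0,0).
Cofactor C_00 = (-1)^(0+0) * minor(0,0) = 3
Entry delta = -2 - -1 = -1
Det delta = -1 * 3 = -3
New det = 3 + -3 = 0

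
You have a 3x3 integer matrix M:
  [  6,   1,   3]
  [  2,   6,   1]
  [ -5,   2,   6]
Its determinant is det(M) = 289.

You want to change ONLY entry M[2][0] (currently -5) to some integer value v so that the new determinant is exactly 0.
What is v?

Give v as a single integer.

Answer: 12

Derivation:
det is linear in entry M[2][0]: det = old_det + (v - -5) * C_20
Cofactor C_20 = -17
Want det = 0: 289 + (v - -5) * -17 = 0
  (v - -5) = -289 / -17 = 17
  v = -5 + (17) = 12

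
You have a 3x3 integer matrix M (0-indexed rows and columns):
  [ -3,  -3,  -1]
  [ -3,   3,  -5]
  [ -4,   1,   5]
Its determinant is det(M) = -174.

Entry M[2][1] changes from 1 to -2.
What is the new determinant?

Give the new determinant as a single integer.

det is linear in row 2: changing M[2][1] by delta changes det by delta * cofactor(2,1).
Cofactor C_21 = (-1)^(2+1) * minor(2,1) = -12
Entry delta = -2 - 1 = -3
Det delta = -3 * -12 = 36
New det = -174 + 36 = -138

Answer: -138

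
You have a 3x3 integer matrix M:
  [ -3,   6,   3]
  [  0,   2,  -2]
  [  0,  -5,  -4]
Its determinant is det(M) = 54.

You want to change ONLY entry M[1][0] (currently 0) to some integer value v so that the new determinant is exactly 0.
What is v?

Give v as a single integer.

det is linear in entry M[1][0]: det = old_det + (v - 0) * C_10
Cofactor C_10 = 9
Want det = 0: 54 + (v - 0) * 9 = 0
  (v - 0) = -54 / 9 = -6
  v = 0 + (-6) = -6

Answer: -6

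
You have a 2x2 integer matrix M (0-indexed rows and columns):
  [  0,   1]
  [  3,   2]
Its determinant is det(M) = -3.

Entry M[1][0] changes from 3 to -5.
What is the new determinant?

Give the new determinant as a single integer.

Answer: 5

Derivation:
det is linear in row 1: changing M[1][0] by delta changes det by delta * cofactor(1,0).
Cofactor C_10 = (-1)^(1+0) * minor(1,0) = -1
Entry delta = -5 - 3 = -8
Det delta = -8 * -1 = 8
New det = -3 + 8 = 5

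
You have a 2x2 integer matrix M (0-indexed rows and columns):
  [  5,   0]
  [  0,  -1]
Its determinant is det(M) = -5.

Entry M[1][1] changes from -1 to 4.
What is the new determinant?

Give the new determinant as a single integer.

Answer: 20

Derivation:
det is linear in row 1: changing M[1][1] by delta changes det by delta * cofactor(1,1).
Cofactor C_11 = (-1)^(1+1) * minor(1,1) = 5
Entry delta = 4 - -1 = 5
Det delta = 5 * 5 = 25
New det = -5 + 25 = 20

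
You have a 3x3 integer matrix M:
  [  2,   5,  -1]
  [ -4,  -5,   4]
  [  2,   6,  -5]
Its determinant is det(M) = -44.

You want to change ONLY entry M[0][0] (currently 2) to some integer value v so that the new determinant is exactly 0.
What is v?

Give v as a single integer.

Answer: 46

Derivation:
det is linear in entry M[0][0]: det = old_det + (v - 2) * C_00
Cofactor C_00 = 1
Want det = 0: -44 + (v - 2) * 1 = 0
  (v - 2) = 44 / 1 = 44
  v = 2 + (44) = 46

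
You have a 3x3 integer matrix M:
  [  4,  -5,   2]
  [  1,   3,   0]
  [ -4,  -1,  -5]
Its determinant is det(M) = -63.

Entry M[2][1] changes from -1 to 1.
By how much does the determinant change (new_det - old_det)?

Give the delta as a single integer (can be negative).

Answer: 4

Derivation:
Cofactor C_21 = 2
Entry delta = 1 - -1 = 2
Det delta = entry_delta * cofactor = 2 * 2 = 4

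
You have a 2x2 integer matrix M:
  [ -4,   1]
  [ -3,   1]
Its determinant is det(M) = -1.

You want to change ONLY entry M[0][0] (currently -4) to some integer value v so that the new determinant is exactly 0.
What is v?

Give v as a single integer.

Answer: -3

Derivation:
det is linear in entry M[0][0]: det = old_det + (v - -4) * C_00
Cofactor C_00 = 1
Want det = 0: -1 + (v - -4) * 1 = 0
  (v - -4) = 1 / 1 = 1
  v = -4 + (1) = -3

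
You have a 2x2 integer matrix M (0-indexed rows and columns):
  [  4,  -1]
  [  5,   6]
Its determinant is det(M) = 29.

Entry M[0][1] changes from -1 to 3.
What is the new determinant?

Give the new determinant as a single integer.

det is linear in row 0: changing M[0][1] by delta changes det by delta * cofactor(0,1).
Cofactor C_01 = (-1)^(0+1) * minor(0,1) = -5
Entry delta = 3 - -1 = 4
Det delta = 4 * -5 = -20
New det = 29 + -20 = 9

Answer: 9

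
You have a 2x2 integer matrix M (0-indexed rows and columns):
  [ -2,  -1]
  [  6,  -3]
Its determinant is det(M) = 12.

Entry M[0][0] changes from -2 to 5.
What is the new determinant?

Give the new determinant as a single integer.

det is linear in row 0: changing M[0][0] by delta changes det by delta * cofactor(0,0).
Cofactor C_00 = (-1)^(0+0) * minor(0,0) = -3
Entry delta = 5 - -2 = 7
Det delta = 7 * -3 = -21
New det = 12 + -21 = -9

Answer: -9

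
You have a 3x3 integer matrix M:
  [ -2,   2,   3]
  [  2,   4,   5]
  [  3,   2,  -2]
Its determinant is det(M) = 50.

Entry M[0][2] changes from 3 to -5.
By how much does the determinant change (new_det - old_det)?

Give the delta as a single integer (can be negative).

Cofactor C_02 = -8
Entry delta = -5 - 3 = -8
Det delta = entry_delta * cofactor = -8 * -8 = 64

Answer: 64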